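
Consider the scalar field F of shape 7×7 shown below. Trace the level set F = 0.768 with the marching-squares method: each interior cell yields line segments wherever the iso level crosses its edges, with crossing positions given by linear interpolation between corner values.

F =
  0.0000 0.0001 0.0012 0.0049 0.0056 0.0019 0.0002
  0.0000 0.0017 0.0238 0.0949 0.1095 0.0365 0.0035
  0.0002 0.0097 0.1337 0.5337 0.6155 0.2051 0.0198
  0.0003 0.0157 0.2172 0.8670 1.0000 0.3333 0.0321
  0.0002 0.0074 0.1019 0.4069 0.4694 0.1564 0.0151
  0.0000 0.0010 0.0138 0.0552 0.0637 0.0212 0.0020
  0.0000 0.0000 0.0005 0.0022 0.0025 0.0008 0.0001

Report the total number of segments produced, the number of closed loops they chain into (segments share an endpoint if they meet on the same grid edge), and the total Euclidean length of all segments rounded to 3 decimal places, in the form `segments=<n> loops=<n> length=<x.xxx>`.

segments=6 loops=1 length=3.923

cell (2,2): code 0100 → (2.703,3.000)–(3.000,2.848)
cell (2,3): code 1100 → (2.397,4.000)–(2.703,3.000)
cell (2,4): code 1000 → (3.000,4.348)–(2.397,4.000)
cell (3,2): code 0010 → (3.000,2.848)–(3.215,3.000)
cell (3,3): code 0011 → (3.215,3.000)–(3.437,4.000)
cell (3,4): code 0001 → (3.437,4.000)–(3.000,4.348)
total: 6 segments, chained into 1 closed loop(s), length Σ = 3.923054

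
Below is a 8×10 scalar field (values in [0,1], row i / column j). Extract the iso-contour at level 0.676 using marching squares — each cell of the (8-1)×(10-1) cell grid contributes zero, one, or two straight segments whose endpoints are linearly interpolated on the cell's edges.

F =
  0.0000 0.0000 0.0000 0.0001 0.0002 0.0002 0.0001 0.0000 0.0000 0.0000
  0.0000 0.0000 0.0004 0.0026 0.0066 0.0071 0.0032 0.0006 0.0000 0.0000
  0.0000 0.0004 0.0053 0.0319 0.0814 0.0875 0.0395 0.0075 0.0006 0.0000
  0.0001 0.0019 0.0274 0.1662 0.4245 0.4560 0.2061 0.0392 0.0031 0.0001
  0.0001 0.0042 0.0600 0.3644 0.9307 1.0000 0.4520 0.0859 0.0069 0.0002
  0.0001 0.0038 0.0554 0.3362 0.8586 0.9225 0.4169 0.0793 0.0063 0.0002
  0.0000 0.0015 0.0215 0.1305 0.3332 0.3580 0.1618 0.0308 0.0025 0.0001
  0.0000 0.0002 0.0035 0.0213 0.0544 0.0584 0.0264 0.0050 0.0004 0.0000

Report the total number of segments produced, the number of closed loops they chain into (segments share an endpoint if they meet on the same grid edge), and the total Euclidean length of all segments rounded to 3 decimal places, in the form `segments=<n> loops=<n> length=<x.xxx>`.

cell (3,3): code 0100 → (3.497,4.000)–(4.000,3.550)
cell (3,4): code 1100 → (3.404,5.000)–(3.497,4.000)
cell (3,5): code 1000 → (4.000,5.591)–(3.404,5.000)
cell (4,3): code 0110 → (4.000,3.550)–(5.000,3.650)
cell (4,5): code 1001 → (5.000,5.488)–(4.000,5.591)
cell (5,3): code 0010 → (5.000,3.650)–(5.348,4.000)
cell (5,4): code 0011 → (5.348,4.000)–(5.437,5.000)
cell (5,5): code 0001 → (5.437,5.000)–(5.000,5.488)
total: 8 segments, chained into 1 closed loop(s), length Σ = 6.680113

segments=8 loops=1 length=6.680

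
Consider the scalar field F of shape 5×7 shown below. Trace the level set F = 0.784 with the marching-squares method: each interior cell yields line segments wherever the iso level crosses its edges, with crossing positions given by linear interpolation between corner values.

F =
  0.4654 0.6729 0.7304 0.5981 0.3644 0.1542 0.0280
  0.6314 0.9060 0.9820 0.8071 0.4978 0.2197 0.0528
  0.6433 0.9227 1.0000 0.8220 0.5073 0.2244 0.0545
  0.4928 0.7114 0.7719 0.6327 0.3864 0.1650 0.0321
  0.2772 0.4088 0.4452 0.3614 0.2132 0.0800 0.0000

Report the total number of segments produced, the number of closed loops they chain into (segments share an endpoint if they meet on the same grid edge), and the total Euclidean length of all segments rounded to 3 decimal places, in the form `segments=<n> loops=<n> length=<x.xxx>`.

cell (0,0): code 0100 → (0.477,1.000)–(1.000,0.556)
cell (0,1): code 1100 → (0.213,2.000)–(0.477,1.000)
cell (0,2): code 1100 → (0.889,3.000)–(0.213,2.000)
cell (0,3): code 1000 → (1.000,3.075)–(0.889,3.000)
cell (1,0): code 0110 → (1.000,0.556)–(2.000,0.504)
cell (1,3): code 1001 → (2.000,3.121)–(1.000,3.075)
cell (2,0): code 0010 → (2.000,0.504)–(2.656,1.000)
cell (2,1): code 0011 → (2.656,1.000)–(2.947,2.000)
cell (2,2): code 0011 → (2.947,2.000)–(2.201,3.000)
cell (2,3): code 0001 → (2.201,3.000)–(2.000,3.121)
total: 10 segments, chained into 1 closed loop(s), length Σ = 8.410119

segments=10 loops=1 length=8.410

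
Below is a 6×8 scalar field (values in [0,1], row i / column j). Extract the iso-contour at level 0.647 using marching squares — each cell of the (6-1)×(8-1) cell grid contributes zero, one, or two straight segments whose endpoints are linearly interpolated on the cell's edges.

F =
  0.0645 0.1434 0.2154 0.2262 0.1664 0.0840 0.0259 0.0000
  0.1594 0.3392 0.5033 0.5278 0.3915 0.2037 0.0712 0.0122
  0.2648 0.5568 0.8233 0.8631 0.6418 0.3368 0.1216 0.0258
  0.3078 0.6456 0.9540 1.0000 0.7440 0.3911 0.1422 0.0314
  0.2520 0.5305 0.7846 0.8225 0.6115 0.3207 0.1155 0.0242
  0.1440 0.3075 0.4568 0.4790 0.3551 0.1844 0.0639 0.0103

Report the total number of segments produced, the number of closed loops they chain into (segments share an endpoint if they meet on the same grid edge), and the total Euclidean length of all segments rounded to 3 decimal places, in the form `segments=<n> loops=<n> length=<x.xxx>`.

cell (1,1): code 0100 → (1.449,2.000)–(2.000,1.338)
cell (1,2): code 1100 → (1.356,3.000)–(1.449,2.000)
cell (1,3): code 1000 → (2.000,3.977)–(1.356,3.000)
cell (2,1): code 0110 → (2.000,1.338)–(3.000,1.005)
cell (2,3): code 1101 → (2.051,4.000)–(2.000,3.977)
cell (2,4): code 1000 → (3.000,4.275)–(2.051,4.000)
cell (3,1): code 0110 → (3.000,1.005)–(4.000,1.458)
cell (3,3): code 1011 → (4.000,3.832)–(3.732,4.000)
cell (3,4): code 0001 → (3.732,4.000)–(3.000,4.275)
cell (4,1): code 0010 → (4.000,1.458)–(4.420,2.000)
cell (4,2): code 0011 → (4.420,2.000)–(4.511,3.000)
cell (4,3): code 0001 → (4.511,3.000)–(4.000,3.832)
total: 12 segments, chained into 1 closed loop(s), length Σ = 9.995737

segments=12 loops=1 length=9.996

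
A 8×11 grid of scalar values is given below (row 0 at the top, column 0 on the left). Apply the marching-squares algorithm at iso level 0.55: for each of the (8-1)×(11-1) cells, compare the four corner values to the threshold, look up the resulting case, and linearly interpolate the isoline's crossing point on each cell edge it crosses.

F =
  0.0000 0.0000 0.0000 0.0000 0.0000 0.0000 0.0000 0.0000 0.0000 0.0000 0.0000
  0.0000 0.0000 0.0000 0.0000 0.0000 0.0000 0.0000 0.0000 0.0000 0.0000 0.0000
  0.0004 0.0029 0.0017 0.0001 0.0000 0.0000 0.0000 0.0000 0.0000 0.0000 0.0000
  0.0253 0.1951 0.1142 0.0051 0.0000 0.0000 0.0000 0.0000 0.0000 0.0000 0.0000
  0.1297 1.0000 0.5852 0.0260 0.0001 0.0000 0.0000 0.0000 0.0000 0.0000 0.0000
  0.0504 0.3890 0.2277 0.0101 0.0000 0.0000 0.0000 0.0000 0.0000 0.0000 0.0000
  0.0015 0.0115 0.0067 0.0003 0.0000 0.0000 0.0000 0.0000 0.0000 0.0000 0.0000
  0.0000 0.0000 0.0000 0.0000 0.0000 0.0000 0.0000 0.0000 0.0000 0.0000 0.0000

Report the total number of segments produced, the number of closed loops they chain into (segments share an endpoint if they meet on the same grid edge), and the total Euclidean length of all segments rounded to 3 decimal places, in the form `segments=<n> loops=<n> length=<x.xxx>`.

cell (3,0): code 0100 → (3.441,1.000)–(4.000,0.483)
cell (3,1): code 1100 → (3.925,2.000)–(3.441,1.000)
cell (3,2): code 1000 → (4.000,2.063)–(3.925,2.000)
cell (4,0): code 0010 → (4.000,0.483)–(4.736,1.000)
cell (4,1): code 0011 → (4.736,1.000)–(4.098,2.000)
cell (4,2): code 0001 → (4.098,2.000)–(4.000,2.063)
total: 6 segments, chained into 1 closed loop(s), length Σ = 4.173307

segments=6 loops=1 length=4.173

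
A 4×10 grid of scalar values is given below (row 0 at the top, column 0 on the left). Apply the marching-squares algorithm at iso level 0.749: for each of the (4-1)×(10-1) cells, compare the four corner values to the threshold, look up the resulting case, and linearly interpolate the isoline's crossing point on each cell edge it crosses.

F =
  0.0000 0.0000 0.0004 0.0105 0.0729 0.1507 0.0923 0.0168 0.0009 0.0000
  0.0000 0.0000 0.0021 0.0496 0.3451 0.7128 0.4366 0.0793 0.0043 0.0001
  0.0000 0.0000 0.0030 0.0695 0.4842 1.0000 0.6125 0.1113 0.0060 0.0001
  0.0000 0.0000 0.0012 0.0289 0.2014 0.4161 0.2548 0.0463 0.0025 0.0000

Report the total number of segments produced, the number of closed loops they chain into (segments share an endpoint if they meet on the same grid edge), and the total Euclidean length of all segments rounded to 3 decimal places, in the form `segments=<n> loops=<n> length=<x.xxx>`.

segments=4 loops=1 length=3.515

cell (1,4): code 0100 → (1.126,5.000)–(2.000,4.513)
cell (1,5): code 1000 → (2.000,5.648)–(1.126,5.000)
cell (2,4): code 0010 → (2.000,4.513)–(2.430,5.000)
cell (2,5): code 0001 → (2.430,5.000)–(2.000,5.648)
total: 4 segments, chained into 1 closed loop(s), length Σ = 3.514829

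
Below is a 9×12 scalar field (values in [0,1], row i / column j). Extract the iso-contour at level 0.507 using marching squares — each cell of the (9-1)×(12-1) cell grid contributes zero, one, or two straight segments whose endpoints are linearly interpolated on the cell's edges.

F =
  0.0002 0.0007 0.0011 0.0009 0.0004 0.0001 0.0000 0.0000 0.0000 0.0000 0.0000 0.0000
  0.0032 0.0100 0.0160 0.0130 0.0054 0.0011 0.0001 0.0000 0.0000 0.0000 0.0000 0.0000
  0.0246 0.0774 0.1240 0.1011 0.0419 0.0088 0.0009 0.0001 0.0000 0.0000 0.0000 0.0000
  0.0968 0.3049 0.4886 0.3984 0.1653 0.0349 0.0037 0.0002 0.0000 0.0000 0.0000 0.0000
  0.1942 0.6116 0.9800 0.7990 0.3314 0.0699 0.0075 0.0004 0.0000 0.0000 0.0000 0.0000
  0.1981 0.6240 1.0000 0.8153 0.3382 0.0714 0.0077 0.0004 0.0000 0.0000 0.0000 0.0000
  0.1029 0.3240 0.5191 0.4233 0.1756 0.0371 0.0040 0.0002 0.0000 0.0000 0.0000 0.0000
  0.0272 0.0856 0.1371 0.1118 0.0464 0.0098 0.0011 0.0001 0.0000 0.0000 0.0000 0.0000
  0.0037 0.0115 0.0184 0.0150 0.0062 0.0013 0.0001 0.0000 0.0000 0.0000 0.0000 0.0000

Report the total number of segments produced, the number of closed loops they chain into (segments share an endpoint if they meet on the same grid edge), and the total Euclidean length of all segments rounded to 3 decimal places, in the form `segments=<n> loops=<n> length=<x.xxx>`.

segments=12 loops=1 length=9.301

cell (3,0): code 0100 → (3.659,1.000)–(4.000,0.749)
cell (3,1): code 1100 → (3.037,2.000)–(3.659,1.000)
cell (3,2): code 1100 → (3.271,3.000)–(3.037,2.000)
cell (3,3): code 1000 → (4.000,3.624)–(3.271,3.000)
cell (4,0): code 0110 → (4.000,0.749)–(5.000,0.725)
cell (4,3): code 1001 → (5.000,3.646)–(4.000,3.624)
cell (5,0): code 0010 → (5.000,0.725)–(5.390,1.000)
cell (5,1): code 0111 → (5.390,1.000)–(6.000,1.938)
cell (5,2): code 1011 → (6.000,2.126)–(5.786,3.000)
cell (5,3): code 0001 → (5.786,3.000)–(5.000,3.646)
cell (6,1): code 0010 → (6.000,1.938)–(6.032,2.000)
cell (6,2): code 0001 → (6.032,2.000)–(6.000,2.126)
total: 12 segments, chained into 1 closed loop(s), length Σ = 9.300993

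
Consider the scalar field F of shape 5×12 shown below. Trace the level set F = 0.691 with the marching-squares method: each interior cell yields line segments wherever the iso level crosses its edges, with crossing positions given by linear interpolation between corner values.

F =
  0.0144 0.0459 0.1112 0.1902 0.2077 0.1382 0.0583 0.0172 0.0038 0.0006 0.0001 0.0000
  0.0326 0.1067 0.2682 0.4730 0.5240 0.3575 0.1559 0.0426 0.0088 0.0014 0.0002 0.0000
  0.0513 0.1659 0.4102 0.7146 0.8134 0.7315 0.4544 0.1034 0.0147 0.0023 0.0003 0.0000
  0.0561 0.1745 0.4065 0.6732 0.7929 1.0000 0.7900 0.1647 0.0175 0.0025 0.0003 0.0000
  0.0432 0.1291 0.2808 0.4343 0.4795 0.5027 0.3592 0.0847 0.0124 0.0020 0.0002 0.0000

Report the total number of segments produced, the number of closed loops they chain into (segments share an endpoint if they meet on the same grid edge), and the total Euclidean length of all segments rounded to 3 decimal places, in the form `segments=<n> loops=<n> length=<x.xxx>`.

segments=12 loops=1 length=8.186

cell (1,2): code 0100 → (1.902,3.000)–(2.000,2.922)
cell (1,3): code 1100 → (1.577,4.000)–(1.902,3.000)
cell (1,4): code 1100 → (1.892,5.000)–(1.577,4.000)
cell (1,5): code 1000 → (2.000,5.146)–(1.892,5.000)
cell (2,2): code 0010 → (2.000,2.922)–(2.570,3.000)
cell (2,3): code 0111 → (2.570,3.000)–(3.000,3.149)
cell (2,5): code 1101 → (2.705,6.000)–(2.000,5.146)
cell (2,6): code 1000 → (3.000,6.158)–(2.705,6.000)
cell (3,3): code 0010 → (3.000,3.149)–(3.325,4.000)
cell (3,4): code 0011 → (3.325,4.000)–(3.621,5.000)
cell (3,5): code 0011 → (3.621,5.000)–(3.230,6.000)
cell (3,6): code 0001 → (3.230,6.000)–(3.000,6.158)
total: 12 segments, chained into 1 closed loop(s), length Σ = 8.186045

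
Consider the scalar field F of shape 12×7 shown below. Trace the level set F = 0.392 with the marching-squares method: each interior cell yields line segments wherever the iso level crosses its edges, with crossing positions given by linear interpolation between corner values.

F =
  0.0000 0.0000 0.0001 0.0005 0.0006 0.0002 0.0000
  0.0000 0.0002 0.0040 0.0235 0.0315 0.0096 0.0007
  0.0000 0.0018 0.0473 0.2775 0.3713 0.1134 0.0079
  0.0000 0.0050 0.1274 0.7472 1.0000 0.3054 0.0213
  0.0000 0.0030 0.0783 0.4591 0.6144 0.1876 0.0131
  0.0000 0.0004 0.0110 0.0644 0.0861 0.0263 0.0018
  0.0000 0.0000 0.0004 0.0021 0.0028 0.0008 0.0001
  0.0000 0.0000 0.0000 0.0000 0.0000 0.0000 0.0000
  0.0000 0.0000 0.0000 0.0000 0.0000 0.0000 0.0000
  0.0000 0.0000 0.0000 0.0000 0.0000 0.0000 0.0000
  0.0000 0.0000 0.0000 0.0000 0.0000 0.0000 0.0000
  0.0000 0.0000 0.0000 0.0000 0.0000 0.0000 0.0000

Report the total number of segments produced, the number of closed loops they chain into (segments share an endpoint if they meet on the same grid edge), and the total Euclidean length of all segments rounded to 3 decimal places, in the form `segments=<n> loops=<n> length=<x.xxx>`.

cell (2,2): code 0100 → (2.244,3.000)–(3.000,2.427)
cell (2,3): code 1100 → (2.033,4.000)–(2.244,3.000)
cell (2,4): code 1000 → (3.000,4.875)–(2.033,4.000)
cell (3,2): code 0110 → (3.000,2.427)–(4.000,2.824)
cell (3,4): code 1001 → (4.000,4.521)–(3.000,4.875)
cell (4,2): code 0010 → (4.000,2.824)–(4.170,3.000)
cell (4,3): code 0011 → (4.170,3.000)–(4.421,4.000)
cell (4,4): code 0001 → (4.421,4.000)–(4.000,4.521)
total: 8 segments, chained into 1 closed loop(s), length Σ = 7.357734

segments=8 loops=1 length=7.358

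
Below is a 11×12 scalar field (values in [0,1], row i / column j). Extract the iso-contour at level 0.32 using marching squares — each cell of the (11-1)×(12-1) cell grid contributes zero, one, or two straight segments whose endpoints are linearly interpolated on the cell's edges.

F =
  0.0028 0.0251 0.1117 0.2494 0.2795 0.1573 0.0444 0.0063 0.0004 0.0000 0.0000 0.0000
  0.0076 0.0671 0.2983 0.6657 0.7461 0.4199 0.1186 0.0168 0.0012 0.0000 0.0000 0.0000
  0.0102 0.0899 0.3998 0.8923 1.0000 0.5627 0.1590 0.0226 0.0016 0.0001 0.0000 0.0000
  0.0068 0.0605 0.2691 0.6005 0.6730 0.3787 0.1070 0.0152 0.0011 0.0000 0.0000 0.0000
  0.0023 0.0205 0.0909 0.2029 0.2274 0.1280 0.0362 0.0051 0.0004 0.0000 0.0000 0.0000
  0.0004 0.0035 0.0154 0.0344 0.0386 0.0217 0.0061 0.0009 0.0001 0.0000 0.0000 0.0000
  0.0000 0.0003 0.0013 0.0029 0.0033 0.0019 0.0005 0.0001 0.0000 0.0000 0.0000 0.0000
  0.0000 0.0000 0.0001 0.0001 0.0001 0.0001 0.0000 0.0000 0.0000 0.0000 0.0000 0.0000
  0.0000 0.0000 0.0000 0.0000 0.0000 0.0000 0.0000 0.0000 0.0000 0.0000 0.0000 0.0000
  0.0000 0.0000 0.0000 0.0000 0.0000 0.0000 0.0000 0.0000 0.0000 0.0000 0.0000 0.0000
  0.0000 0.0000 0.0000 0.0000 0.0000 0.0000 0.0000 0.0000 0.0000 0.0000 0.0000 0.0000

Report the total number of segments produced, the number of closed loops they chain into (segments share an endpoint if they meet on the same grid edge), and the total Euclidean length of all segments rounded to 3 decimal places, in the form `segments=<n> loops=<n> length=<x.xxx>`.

segments=14 loops=1 length=11.703

cell (0,2): code 0100 → (0.170,3.000)–(1.000,2.059)
cell (0,3): code 1100 → (0.087,4.000)–(0.170,3.000)
cell (0,4): code 1100 → (0.620,5.000)–(0.087,4.000)
cell (0,5): code 1000 → (1.000,5.332)–(0.620,5.000)
cell (1,1): code 0100 → (1.214,2.000)–(2.000,1.742)
cell (1,2): code 1110 → (1.000,2.059)–(1.214,2.000)
cell (1,5): code 1001 → (2.000,5.601)–(1.000,5.332)
cell (2,1): code 0010 → (2.000,1.742)–(2.611,2.000)
cell (2,2): code 0111 → (2.611,2.000)–(3.000,2.154)
cell (2,5): code 1001 → (3.000,5.216)–(2.000,5.601)
cell (3,2): code 0010 → (3.000,2.154)–(3.705,3.000)
cell (3,3): code 0011 → (3.705,3.000)–(3.792,4.000)
cell (3,4): code 0011 → (3.792,4.000)–(3.234,5.000)
cell (3,5): code 0001 → (3.234,5.000)–(3.000,5.216)
total: 14 segments, chained into 1 closed loop(s), length Σ = 11.703170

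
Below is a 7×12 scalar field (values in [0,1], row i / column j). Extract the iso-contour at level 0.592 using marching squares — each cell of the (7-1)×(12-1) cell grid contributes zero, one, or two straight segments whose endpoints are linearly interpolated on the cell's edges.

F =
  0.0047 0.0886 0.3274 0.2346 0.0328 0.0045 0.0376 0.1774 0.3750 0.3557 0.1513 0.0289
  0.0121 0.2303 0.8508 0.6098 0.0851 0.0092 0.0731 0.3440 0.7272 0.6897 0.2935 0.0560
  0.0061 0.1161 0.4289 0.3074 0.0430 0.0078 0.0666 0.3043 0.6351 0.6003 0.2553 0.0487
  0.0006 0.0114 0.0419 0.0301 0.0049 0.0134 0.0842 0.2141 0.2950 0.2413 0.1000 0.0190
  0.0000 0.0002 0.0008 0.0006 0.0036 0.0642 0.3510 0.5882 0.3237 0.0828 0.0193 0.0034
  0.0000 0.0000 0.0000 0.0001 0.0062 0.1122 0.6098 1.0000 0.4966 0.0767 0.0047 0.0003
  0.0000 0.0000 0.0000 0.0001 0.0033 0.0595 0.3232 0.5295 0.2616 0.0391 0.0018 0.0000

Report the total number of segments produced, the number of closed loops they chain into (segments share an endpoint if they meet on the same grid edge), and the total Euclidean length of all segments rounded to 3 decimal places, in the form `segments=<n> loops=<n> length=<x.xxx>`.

segments=20 loops=3 length=14.191

cell (0,1): code 0100 → (0.506,2.000)–(1.000,1.583)
cell (0,2): code 1100 → (0.953,3.000)–(0.506,2.000)
cell (0,3): code 1000 → (1.000,3.034)–(0.953,3.000)
cell (0,7): code 0100 → (0.616,8.000)–(1.000,7.647)
cell (0,8): code 1100 → (0.707,9.000)–(0.616,8.000)
cell (0,9): code 1000 → (1.000,9.247)–(0.707,9.000)
cell (1,1): code 0010 → (1.000,1.583)–(1.613,2.000)
cell (1,2): code 0011 → (1.613,2.000)–(1.059,3.000)
cell (1,3): code 0001 → (1.059,3.000)–(1.000,3.034)
cell (1,7): code 0110 → (1.000,7.647)–(2.000,7.870)
cell (1,9): code 1001 → (2.000,9.024)–(1.000,9.247)
cell (2,7): code 0010 → (2.000,7.870)–(2.127,8.000)
cell (2,8): code 0011 → (2.127,8.000)–(2.023,9.000)
cell (2,9): code 0001 → (2.023,9.000)–(2.000,9.024)
cell (4,5): code 0100 → (4.931,6.000)–(5.000,5.964)
cell (4,6): code 1100 → (4.009,7.000)–(4.931,6.000)
cell (4,7): code 1000 → (5.000,7.810)–(4.009,7.000)
cell (5,5): code 0010 → (5.000,5.964)–(5.062,6.000)
cell (5,6): code 0011 → (5.062,6.000)–(5.867,7.000)
cell (5,7): code 0001 → (5.867,7.000)–(5.000,7.810)
total: 20 segments, chained into 3 closed loop(s), length Σ = 14.191448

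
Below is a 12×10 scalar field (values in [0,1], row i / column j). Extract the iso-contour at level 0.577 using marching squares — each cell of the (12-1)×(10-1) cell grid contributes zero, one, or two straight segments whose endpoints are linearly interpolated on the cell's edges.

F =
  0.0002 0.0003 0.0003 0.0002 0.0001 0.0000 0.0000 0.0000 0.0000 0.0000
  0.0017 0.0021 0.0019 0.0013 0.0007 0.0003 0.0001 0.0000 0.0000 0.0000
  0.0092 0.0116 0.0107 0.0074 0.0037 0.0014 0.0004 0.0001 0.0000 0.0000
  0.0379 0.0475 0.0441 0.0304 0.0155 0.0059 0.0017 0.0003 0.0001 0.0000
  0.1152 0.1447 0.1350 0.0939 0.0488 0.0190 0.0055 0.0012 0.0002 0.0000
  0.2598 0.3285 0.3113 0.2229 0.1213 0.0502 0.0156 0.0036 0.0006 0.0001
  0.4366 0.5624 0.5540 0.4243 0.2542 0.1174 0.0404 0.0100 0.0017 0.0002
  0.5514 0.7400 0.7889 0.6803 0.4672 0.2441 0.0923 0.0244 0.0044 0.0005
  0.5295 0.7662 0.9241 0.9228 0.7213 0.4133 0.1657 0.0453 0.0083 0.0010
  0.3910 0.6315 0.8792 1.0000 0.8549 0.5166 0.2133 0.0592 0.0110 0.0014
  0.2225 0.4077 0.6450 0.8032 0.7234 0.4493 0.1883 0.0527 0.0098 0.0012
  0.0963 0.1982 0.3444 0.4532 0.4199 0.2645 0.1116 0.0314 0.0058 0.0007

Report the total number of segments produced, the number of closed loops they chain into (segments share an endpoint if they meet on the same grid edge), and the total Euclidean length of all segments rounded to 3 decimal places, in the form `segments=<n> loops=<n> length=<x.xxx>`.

cell (6,0): code 0100 → (6.082,1.000)–(7.000,0.136)
cell (6,1): code 1100 → (6.098,2.000)–(6.082,1.000)
cell (6,2): code 1100 → (6.596,3.000)–(6.098,2.000)
cell (6,3): code 1000 → (7.000,3.485)–(6.596,3.000)
cell (7,0): code 0110 → (7.000,0.136)–(8.000,0.201)
cell (7,3): code 1101 → (7.432,4.000)–(7.000,3.485)
cell (7,4): code 1000 → (8.000,4.469)–(7.432,4.000)
cell (8,0): code 0110 → (8.000,0.201)–(9.000,0.773)
cell (8,4): code 1001 → (9.000,4.821)–(8.000,4.469)
cell (9,0): code 0010 → (9.000,0.773)–(9.244,1.000)
cell (9,1): code 0111 → (9.244,1.000)–(10.000,1.713)
cell (9,4): code 1001 → (10.000,4.534)–(9.000,4.821)
cell (10,1): code 0010 → (10.000,1.713)–(10.226,2.000)
cell (10,2): code 0011 → (10.226,2.000)–(10.646,3.000)
cell (10,3): code 0011 → (10.646,3.000)–(10.482,4.000)
cell (10,4): code 0001 → (10.482,4.000)–(10.000,4.534)
total: 16 segments, chained into 1 closed loop(s), length Σ = 14.228253

segments=16 loops=1 length=14.228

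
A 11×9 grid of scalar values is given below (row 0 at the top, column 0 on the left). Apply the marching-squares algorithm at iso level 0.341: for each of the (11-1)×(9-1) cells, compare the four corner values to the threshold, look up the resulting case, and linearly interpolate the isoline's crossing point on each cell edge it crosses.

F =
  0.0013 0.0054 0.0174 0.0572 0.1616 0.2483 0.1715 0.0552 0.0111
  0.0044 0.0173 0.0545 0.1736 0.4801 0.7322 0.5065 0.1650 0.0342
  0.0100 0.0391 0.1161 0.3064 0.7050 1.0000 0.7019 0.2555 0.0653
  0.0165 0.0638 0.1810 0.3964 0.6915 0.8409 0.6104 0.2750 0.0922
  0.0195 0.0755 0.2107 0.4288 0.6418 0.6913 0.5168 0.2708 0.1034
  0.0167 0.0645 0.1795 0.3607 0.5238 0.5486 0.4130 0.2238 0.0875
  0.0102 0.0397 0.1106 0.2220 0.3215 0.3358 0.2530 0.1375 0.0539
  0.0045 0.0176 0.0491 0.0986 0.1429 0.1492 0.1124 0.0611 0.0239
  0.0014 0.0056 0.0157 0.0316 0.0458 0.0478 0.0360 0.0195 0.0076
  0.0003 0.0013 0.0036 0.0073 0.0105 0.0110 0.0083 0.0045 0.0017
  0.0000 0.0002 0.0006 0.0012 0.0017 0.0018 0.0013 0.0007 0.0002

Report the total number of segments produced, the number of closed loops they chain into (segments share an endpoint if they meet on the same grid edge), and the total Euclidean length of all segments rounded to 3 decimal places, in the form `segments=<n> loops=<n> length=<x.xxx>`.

segments=18 loops=1 length=15.918

cell (0,3): code 0100 → (0.563,4.000)–(1.000,3.546)
cell (0,4): code 1100 → (0.192,5.000)–(0.563,4.000)
cell (0,5): code 1100 → (0.506,6.000)–(0.192,5.000)
cell (0,6): code 1000 → (1.000,6.485)–(0.506,6.000)
cell (1,3): code 0110 → (1.000,3.546)–(2.000,3.087)
cell (1,6): code 1001 → (2.000,6.808)–(1.000,6.485)
cell (2,2): code 0100 → (2.384,3.000)–(3.000,2.743)
cell (2,3): code 1110 → (2.000,3.087)–(2.384,3.000)
cell (2,6): code 1001 → (3.000,6.803)–(2.000,6.808)
cell (3,2): code 0110 → (3.000,2.743)–(4.000,2.597)
cell (3,6): code 1001 → (4.000,6.715)–(3.000,6.803)
cell (4,2): code 0110 → (4.000,2.597)–(5.000,2.891)
cell (4,6): code 1001 → (5.000,6.381)–(4.000,6.715)
cell (5,2): code 0010 → (5.000,2.891)–(5.142,3.000)
cell (5,3): code 0011 → (5.142,3.000)–(5.904,4.000)
cell (5,4): code 0011 → (5.904,4.000)–(5.976,5.000)
cell (5,5): code 0011 → (5.976,5.000)–(5.450,6.000)
cell (5,6): code 0001 → (5.450,6.000)–(5.000,6.381)
total: 18 segments, chained into 1 closed loop(s), length Σ = 15.918351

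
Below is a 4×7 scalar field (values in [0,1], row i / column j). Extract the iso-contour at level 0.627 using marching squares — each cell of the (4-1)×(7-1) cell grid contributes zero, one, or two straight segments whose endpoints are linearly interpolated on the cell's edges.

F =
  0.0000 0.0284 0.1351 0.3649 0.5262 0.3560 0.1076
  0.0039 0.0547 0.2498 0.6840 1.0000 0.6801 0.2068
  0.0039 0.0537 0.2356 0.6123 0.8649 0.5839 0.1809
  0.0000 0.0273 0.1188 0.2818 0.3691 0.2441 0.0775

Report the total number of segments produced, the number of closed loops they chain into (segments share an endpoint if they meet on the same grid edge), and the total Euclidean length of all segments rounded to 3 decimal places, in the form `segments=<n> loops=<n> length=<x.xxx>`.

segments=10 loops=1 length=6.855

cell (0,2): code 0100 → (0.821,3.000)–(1.000,2.869)
cell (0,3): code 1100 → (0.213,4.000)–(0.821,3.000)
cell (0,4): code 1100 → (0.836,5.000)–(0.213,4.000)
cell (0,5): code 1000 → (1.000,5.112)–(0.836,5.000)
cell (1,2): code 0010 → (1.000,2.869)–(1.795,3.000)
cell (1,3): code 0111 → (1.795,3.000)–(2.000,3.058)
cell (1,4): code 1011 → (2.000,4.847)–(1.552,5.000)
cell (1,5): code 0001 → (1.552,5.000)–(1.000,5.112)
cell (2,3): code 0010 → (2.000,3.058)–(2.480,4.000)
cell (2,4): code 0001 → (2.480,4.000)–(2.000,4.847)
total: 10 segments, chained into 1 closed loop(s), length Σ = 6.855118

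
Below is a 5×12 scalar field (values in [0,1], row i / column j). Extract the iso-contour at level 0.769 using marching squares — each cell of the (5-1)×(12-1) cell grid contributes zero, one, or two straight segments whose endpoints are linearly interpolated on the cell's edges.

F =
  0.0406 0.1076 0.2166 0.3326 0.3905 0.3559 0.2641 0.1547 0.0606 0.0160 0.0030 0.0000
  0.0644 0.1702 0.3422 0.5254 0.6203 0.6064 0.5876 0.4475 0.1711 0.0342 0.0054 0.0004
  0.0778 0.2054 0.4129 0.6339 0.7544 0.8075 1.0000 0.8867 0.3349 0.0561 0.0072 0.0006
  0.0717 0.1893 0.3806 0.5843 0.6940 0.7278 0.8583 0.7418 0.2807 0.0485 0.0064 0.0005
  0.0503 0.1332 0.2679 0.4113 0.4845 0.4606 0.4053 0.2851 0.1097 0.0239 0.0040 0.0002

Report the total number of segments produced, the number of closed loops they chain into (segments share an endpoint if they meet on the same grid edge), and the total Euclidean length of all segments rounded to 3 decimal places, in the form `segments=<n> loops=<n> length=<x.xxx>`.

cell (1,4): code 0100 → (1.809,5.000)–(2.000,4.275)
cell (1,5): code 1100 → (1.440,6.000)–(1.809,5.000)
cell (1,6): code 1100 → (1.732,7.000)–(1.440,6.000)
cell (1,7): code 1000 → (2.000,7.213)–(1.732,7.000)
cell (2,4): code 0010 → (2.000,4.275)–(2.483,5.000)
cell (2,5): code 0111 → (2.483,5.000)–(3.000,5.316)
cell (2,6): code 1011 → (3.000,6.767)–(2.812,7.000)
cell (2,7): code 0001 → (2.812,7.000)–(2.000,7.213)
cell (3,5): code 0010 → (3.000,5.316)–(3.197,6.000)
cell (3,6): code 0001 → (3.197,6.000)–(3.000,6.767)
total: 10 segments, chained into 1 closed loop(s), length Σ = 7.319953

segments=10 loops=1 length=7.320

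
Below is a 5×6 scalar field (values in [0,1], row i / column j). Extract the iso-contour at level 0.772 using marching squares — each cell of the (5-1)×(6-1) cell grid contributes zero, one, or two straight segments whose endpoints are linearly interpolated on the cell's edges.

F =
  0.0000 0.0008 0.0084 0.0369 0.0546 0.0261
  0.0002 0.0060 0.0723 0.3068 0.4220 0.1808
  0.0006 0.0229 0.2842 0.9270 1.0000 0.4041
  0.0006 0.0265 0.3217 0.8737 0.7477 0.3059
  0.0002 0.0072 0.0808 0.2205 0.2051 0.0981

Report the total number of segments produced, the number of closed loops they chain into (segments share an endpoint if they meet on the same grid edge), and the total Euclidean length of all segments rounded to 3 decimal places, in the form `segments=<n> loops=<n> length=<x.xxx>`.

segments=8 loops=1 length=5.169

cell (1,2): code 0100 → (1.750,3.000)–(2.000,2.759)
cell (1,3): code 1100 → (1.606,4.000)–(1.750,3.000)
cell (1,4): code 1000 → (2.000,4.383)–(1.606,4.000)
cell (2,2): code 0110 → (2.000,2.759)–(3.000,2.816)
cell (2,3): code 1011 → (3.000,3.807)–(2.904,4.000)
cell (2,4): code 0001 → (2.904,4.000)–(2.000,4.383)
cell (3,2): code 0010 → (3.000,2.816)–(3.156,3.000)
cell (3,3): code 0001 → (3.156,3.000)–(3.000,3.807)
total: 8 segments, chained into 1 closed loop(s), length Σ = 5.168987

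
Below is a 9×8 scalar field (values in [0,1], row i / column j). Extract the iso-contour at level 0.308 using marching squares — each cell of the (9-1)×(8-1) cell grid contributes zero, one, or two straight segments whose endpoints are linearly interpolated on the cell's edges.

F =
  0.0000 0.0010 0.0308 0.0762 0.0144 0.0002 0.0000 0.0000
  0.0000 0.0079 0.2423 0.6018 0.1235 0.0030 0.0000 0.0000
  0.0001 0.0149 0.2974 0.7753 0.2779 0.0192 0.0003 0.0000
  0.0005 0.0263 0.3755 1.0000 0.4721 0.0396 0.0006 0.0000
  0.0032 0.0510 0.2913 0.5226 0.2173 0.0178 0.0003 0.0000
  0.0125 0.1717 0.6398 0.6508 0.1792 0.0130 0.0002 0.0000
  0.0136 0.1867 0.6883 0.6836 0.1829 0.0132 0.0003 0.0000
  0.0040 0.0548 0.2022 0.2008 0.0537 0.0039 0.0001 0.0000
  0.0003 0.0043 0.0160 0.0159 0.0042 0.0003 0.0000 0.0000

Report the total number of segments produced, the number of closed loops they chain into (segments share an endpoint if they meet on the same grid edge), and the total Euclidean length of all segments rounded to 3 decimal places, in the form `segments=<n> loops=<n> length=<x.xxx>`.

segments=20 loops=1 length=15.693

cell (0,2): code 0100 → (0.441,3.000)–(1.000,2.183)
cell (0,3): code 1000 → (1.000,3.614)–(0.441,3.000)
cell (1,2): code 0110 → (1.000,2.183)–(2.000,2.022)
cell (1,3): code 1001 → (2.000,3.939)–(1.000,3.614)
cell (2,1): code 0100 → (2.136,2.000)–(3.000,1.807)
cell (2,2): code 1110 → (2.000,2.022)–(2.136,2.000)
cell (2,3): code 1101 → (2.155,4.000)–(2.000,3.939)
cell (2,4): code 1000 → (3.000,4.379)–(2.155,4.000)
cell (3,1): code 0010 → (3.000,1.807)–(3.802,2.000)
cell (3,2): code 0111 → (3.802,2.000)–(4.000,2.072)
cell (3,3): code 1011 → (4.000,3.703)–(3.644,4.000)
cell (3,4): code 0001 → (3.644,4.000)–(3.000,4.379)
cell (4,1): code 0100 → (4.048,2.000)–(5.000,1.291)
cell (4,2): code 1110 → (4.000,2.072)–(4.048,2.000)
cell (4,3): code 1001 → (5.000,3.727)–(4.000,3.703)
cell (5,1): code 0110 → (5.000,1.291)–(6.000,1.242)
cell (5,3): code 1001 → (6.000,3.750)–(5.000,3.727)
cell (6,1): code 0010 → (6.000,1.242)–(6.782,2.000)
cell (6,2): code 0011 → (6.782,2.000)–(6.778,3.000)
cell (6,3): code 0001 → (6.778,3.000)–(6.000,3.750)
total: 20 segments, chained into 1 closed loop(s), length Σ = 15.693260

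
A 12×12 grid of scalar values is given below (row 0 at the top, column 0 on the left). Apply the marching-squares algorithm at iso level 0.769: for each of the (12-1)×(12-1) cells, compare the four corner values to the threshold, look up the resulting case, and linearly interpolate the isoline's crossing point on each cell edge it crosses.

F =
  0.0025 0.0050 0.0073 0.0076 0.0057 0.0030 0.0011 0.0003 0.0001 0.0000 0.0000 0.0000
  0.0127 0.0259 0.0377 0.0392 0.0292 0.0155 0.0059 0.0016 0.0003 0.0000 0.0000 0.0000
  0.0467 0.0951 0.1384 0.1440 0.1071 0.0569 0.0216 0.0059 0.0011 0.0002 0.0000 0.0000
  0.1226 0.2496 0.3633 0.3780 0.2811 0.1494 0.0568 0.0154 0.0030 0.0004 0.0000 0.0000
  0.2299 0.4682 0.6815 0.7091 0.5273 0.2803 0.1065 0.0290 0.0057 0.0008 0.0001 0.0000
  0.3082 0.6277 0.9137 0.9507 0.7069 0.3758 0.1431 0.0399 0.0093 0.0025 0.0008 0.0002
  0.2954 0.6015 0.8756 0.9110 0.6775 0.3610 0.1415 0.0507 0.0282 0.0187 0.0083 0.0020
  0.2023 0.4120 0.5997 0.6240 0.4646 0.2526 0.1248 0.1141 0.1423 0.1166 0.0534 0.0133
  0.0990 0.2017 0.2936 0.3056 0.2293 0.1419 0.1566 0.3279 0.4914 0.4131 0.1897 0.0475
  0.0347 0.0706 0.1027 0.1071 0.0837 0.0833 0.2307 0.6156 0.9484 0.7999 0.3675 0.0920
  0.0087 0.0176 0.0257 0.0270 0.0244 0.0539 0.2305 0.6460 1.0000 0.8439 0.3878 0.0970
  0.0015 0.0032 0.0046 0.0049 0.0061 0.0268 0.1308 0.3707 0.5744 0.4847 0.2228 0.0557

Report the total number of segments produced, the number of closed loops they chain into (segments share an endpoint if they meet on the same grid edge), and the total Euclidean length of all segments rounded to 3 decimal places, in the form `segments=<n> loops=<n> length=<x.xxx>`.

segments=16 loops=2 length=13.225

cell (4,1): code 0100 → (4.377,2.000)–(5.000,1.494)
cell (4,2): code 1100 → (4.248,3.000)–(4.377,2.000)
cell (4,3): code 1000 → (5.000,3.745)–(4.248,3.000)
cell (5,1): code 0110 → (5.000,1.494)–(6.000,1.611)
cell (5,3): code 1001 → (6.000,3.608)–(5.000,3.745)
cell (6,1): code 0010 → (6.000,1.611)–(6.386,2.000)
cell (6,2): code 0011 → (6.386,2.000)–(6.495,3.000)
cell (6,3): code 0001 → (6.495,3.000)–(6.000,3.608)
cell (8,7): code 0100 → (8.607,8.000)–(9.000,7.461)
cell (8,8): code 1100 → (8.920,9.000)–(8.607,8.000)
cell (8,9): code 1000 → (9.000,9.071)–(8.920,9.000)
cell (9,7): code 0110 → (9.000,7.461)–(10.000,7.347)
cell (9,9): code 1001 → (10.000,9.164)–(9.000,9.071)
cell (10,7): code 0010 → (10.000,7.347)–(10.543,8.000)
cell (10,8): code 0011 → (10.543,8.000)–(10.209,9.000)
cell (10,9): code 0001 → (10.209,9.000)–(10.000,9.164)
total: 16 segments, chained into 2 closed loop(s), length Σ = 13.225063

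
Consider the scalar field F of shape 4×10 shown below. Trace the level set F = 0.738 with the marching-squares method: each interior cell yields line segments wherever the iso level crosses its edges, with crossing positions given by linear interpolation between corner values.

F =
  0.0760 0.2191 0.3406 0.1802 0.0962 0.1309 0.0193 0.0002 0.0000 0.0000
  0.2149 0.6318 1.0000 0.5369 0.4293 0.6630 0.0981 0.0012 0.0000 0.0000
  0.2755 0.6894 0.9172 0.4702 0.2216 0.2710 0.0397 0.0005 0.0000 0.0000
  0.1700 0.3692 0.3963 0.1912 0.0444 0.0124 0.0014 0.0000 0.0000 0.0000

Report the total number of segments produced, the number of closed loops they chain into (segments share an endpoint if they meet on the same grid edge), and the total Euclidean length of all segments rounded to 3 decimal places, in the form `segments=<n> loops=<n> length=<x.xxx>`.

segments=6 loops=1 length=4.909

cell (0,1): code 0100 → (0.603,2.000)–(1.000,1.288)
cell (0,2): code 1000 → (1.000,2.566)–(0.603,2.000)
cell (1,1): code 0110 → (1.000,1.288)–(2.000,1.213)
cell (1,2): code 1001 → (2.000,2.401)–(1.000,2.566)
cell (2,1): code 0010 → (2.000,1.213)–(2.344,2.000)
cell (2,2): code 0001 → (2.344,2.000)–(2.000,2.401)
total: 6 segments, chained into 1 closed loop(s), length Σ = 4.909494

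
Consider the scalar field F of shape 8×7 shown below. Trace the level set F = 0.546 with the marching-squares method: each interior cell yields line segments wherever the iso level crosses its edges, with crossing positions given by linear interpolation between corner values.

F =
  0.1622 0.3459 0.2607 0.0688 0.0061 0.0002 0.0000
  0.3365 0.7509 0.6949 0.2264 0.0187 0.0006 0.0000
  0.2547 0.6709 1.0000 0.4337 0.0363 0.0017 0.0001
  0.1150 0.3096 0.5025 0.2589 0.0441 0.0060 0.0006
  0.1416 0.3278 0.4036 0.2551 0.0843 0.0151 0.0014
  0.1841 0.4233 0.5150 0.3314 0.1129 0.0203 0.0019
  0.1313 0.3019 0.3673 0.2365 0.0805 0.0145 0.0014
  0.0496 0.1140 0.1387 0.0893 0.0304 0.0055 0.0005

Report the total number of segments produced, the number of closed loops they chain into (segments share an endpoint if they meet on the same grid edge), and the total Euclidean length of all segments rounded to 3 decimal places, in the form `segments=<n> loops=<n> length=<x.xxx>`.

cell (0,0): code 0100 → (0.494,1.000)–(1.000,0.506)
cell (0,1): code 1100 → (0.657,2.000)–(0.494,1.000)
cell (0,2): code 1000 → (1.000,2.318)–(0.657,2.000)
cell (1,0): code 0110 → (1.000,0.506)–(2.000,0.700)
cell (1,2): code 1001 → (2.000,2.802)–(1.000,2.318)
cell (2,0): code 0010 → (2.000,0.700)–(2.346,1.000)
cell (2,1): code 0011 → (2.346,1.000)–(2.913,2.000)
cell (2,2): code 0001 → (2.913,2.000)–(2.000,2.802)
total: 8 segments, chained into 1 closed loop(s), length Σ = 7.139774

segments=8 loops=1 length=7.140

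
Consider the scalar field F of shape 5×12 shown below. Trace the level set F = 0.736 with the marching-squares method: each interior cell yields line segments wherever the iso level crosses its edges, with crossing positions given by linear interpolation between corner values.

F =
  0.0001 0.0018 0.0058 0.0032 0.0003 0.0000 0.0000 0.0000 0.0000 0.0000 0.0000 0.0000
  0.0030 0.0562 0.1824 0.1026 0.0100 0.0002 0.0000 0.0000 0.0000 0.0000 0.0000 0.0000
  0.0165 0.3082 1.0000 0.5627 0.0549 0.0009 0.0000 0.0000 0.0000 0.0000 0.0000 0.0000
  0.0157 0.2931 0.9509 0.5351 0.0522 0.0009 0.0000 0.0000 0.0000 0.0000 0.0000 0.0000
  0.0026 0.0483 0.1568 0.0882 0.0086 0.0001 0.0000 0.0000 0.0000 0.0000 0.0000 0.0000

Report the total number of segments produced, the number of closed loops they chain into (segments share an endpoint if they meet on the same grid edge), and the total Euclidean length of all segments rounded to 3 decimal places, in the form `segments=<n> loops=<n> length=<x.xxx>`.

segments=6 loops=1 length=4.197

cell (1,1): code 0100 → (1.677,2.000)–(2.000,1.618)
cell (1,2): code 1000 → (2.000,2.604)–(1.677,2.000)
cell (2,1): code 0110 → (2.000,1.618)–(3.000,1.673)
cell (2,2): code 1001 → (3.000,2.517)–(2.000,2.604)
cell (3,1): code 0010 → (3.000,1.673)–(3.271,2.000)
cell (3,2): code 0001 → (3.271,2.000)–(3.000,2.517)
total: 6 segments, chained into 1 closed loop(s), length Σ = 4.197418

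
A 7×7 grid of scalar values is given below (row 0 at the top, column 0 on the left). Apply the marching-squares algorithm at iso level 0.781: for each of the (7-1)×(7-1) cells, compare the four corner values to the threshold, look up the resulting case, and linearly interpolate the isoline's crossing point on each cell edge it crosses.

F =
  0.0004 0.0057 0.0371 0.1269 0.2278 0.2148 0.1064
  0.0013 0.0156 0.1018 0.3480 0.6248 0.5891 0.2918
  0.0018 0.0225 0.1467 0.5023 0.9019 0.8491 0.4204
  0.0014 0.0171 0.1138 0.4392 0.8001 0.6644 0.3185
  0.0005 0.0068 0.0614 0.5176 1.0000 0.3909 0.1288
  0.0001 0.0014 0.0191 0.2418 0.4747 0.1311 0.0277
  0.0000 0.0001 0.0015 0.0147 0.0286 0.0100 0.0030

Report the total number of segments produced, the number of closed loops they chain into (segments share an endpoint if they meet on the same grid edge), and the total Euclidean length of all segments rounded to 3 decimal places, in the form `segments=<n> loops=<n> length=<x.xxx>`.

cell (1,3): code 0100 → (1.564,4.000)–(2.000,3.697)
cell (1,4): code 1100 → (1.738,5.000)–(1.564,4.000)
cell (1,5): code 1000 → (2.000,5.159)–(1.738,5.000)
cell (2,3): code 0110 → (2.000,3.697)–(3.000,3.947)
cell (2,4): code 1011 → (3.000,4.141)–(2.369,5.000)
cell (2,5): code 0001 → (2.369,5.000)–(2.000,5.159)
cell (3,3): code 0110 → (3.000,3.947)–(4.000,3.546)
cell (3,4): code 1001 → (4.000,4.360)–(3.000,4.141)
cell (4,3): code 0010 → (4.000,3.546)–(4.417,4.000)
cell (4,4): code 0001 → (4.417,4.000)–(4.000,4.360)
total: 10 segments, chained into 1 closed loop(s), length Σ = 7.618724

segments=10 loops=1 length=7.619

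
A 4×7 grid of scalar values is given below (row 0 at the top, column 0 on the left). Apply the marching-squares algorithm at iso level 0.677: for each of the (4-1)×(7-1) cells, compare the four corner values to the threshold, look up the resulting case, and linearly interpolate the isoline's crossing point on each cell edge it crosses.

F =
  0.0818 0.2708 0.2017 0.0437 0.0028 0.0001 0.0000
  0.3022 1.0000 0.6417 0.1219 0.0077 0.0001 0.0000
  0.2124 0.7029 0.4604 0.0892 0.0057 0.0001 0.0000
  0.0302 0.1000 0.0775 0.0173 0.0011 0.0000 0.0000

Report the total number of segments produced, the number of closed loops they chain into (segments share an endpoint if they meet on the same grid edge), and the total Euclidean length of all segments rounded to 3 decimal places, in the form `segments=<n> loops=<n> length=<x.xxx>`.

cell (0,0): code 0100 → (0.557,1.000)–(1.000,0.537)
cell (0,1): code 1000 → (1.000,1.901)–(0.557,1.000)
cell (1,0): code 0110 → (1.000,0.537)–(2.000,0.947)
cell (1,1): code 1001 → (2.000,1.107)–(1.000,1.901)
cell (2,0): code 0010 → (2.000,0.947)–(2.043,1.000)
cell (2,1): code 0001 → (2.043,1.000)–(2.000,1.107)
total: 6 segments, chained into 1 closed loop(s), length Σ = 4.186415

segments=6 loops=1 length=4.186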